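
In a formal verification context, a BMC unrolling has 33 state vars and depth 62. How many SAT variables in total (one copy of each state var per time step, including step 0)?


BMC unrolls to depth k, creating one copy of each state var for steps 0..k.
Step count = 62 + 1 = 63 (steps 0 through 62)
Vars per step = 33
Total = 33 * 63 = 2079

2079


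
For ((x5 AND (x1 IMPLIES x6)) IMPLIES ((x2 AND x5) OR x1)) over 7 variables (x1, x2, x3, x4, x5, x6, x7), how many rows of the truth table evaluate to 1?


Formula: ((x5 AND (x1 IMPLIES x6)) IMPLIES ((x2 AND x5) OR x1)) over 7 vars (128 rows)
Evaluate each row (x1, x2, x3, x4, x5, x6, x7 as bits, MSB first):
  row 0 [0000000]: ((0 AND (0 IMPLIES 0)) IMPLIES ((0 AND 0) OR 0)) -> 1
  row 1 [0000001]: ((0 AND (0 IMPLIES 0)) IMPLIES ((0 AND 0) OR 0)) -> 1
  row 2 [0000010]: ((0 AND (0 IMPLIES 1)) IMPLIES ((0 AND 0) OR 0)) -> 1
  row 3 [0000011]: ((0 AND (0 IMPLIES 1)) IMPLIES ((0 AND 0) OR 0)) -> 1
  row 4 [0000100]: ((1 AND (0 IMPLIES 0)) IMPLIES ((0 AND 1) OR 0)) -> 0
  (every remaining row is evaluated the same way; all 128 results are listed next)
Full result column, 8 rows per line (x1,x2,x3,x4 fixed per line; x5,x6,x7 runs 000..111 left to right):
  rows 0-7 [x1,x2,x3,x4=0000]: 11110000  (ones: 4)
  rows 8-15 [x1,x2,x3,x4=0001]: 11110000  (ones: 4)
  rows 16-23 [x1,x2,x3,x4=0010]: 11110000  (ones: 4)
  rows 24-31 [x1,x2,x3,x4=0011]: 11110000  (ones: 4)
  rows 32-39 [x1,x2,x3,x4=0100]: 11111111  (ones: 8)
  rows 40-47 [x1,x2,x3,x4=0101]: 11111111  (ones: 8)
  rows 48-55 [x1,x2,x3,x4=0110]: 11111111  (ones: 8)
  rows 56-63 [x1,x2,x3,x4=0111]: 11111111  (ones: 8)
  rows 64-71 [x1,x2,x3,x4=1000]: 11111111  (ones: 8)
  rows 72-79 [x1,x2,x3,x4=1001]: 11111111  (ones: 8)
  rows 80-87 [x1,x2,x3,x4=1010]: 11111111  (ones: 8)
  rows 88-95 [x1,x2,x3,x4=1011]: 11111111  (ones: 8)
  rows 96-103 [x1,x2,x3,x4=1100]: 11111111  (ones: 8)
  rows 104-111 [x1,x2,x3,x4=1101]: 11111111  (ones: 8)
  rows 112-119 [x1,x2,x3,x4=1110]: 11111111  (ones: 8)
  rows 120-127 [x1,x2,x3,x4=1111]: 11111111  (ones: 8)
Count of 1-rows = 4+4+4+4+8+8+8+8+8+8+8+8+8+8+8+8 = 112

112


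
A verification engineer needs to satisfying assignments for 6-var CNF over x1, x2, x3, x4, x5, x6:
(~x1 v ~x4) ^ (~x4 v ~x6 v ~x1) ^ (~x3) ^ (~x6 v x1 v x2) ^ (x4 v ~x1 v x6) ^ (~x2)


CNF with 6 clauses over 6 vars (64 assignments).
An assignment satisfies CNF iff every clause has >=1 true literal.
Check each row (bits = x1,x2,x3,x4,x5,x6; clause T/F shown):
  row 0 [000000]: clauses=TTTTTT -> 1
  row 1 [000001]: clauses=TTTFTT -> 0
  row 2 [000010]: clauses=TTTTTT -> 1
  row 3 [000011]: clauses=TTTFTT -> 0
  row 4 [000100]: clauses=TTTTTT -> 1
  (every remaining row is evaluated the same way; all 64 results are listed next)
Full result column, 8 rows per line (x1,x2,x3 fixed per line; x4,x5,x6 runs 000..111 left to right):
  rows 0-7 [x1,x2,x3=000]: 10101010  (ones: 4)
  rows 8-15 [x1,x2,x3=001]: 00000000  (ones: 0)
  rows 16-23 [x1,x2,x3=010]: 00000000  (ones: 0)
  rows 24-31 [x1,x2,x3=011]: 00000000  (ones: 0)
  rows 32-39 [x1,x2,x3=100]: 01010000  (ones: 2)
  rows 40-47 [x1,x2,x3=101]: 00000000  (ones: 0)
  rows 48-55 [x1,x2,x3=110]: 00000000  (ones: 0)
  rows 56-63 [x1,x2,x3=111]: 00000000  (ones: 0)
Satisfying assignments = 4+0+0+0+2+0+0+0 = 6

6


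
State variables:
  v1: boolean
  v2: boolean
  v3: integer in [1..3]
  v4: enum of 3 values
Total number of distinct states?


State space = product of domain sizes of all variables.
Domain sizes:
  v1 (boolean): 2
  v2 (boolean): 2
  v3 (integer in [1..3]): 3
  v4 (enum of 3 values): 3
Product = 2 * 2 * 3 * 3 = 36

36


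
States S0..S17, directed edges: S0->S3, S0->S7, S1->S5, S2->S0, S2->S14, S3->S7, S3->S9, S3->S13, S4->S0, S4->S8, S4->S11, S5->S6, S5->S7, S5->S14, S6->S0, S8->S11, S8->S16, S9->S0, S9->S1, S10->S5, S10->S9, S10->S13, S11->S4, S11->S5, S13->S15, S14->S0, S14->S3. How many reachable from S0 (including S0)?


BFS from S0:
  layer 0: {S0}
  layer 1: {S3, S7}
  layer 2: {S9, S13}
  layer 3: {S1, S15}
  layer 4: {S5}
  layer 5: {S6, S14}
Reachable set: {S0, S1, S3, S5, S6, S7, S9, S13, S14, S15}
Count = 10

10


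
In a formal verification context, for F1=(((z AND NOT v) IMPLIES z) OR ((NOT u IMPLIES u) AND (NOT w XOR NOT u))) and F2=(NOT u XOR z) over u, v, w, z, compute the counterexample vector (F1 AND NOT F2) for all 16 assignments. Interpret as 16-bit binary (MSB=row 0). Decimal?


F1 = (((z AND NOT v) IMPLIES z) OR ((NOT u IMPLIES u) AND (NOT w XOR NOT u)))
F2 = (NOT u XOR z)
Counterexample to F1=>F2 is where F1=1 and F2=0.
Evaluate each row (bits = u,v,w,z, MSB first):
  row 0 [0000]: F1=1 F2=1 -> F1&~F2 -> 0
  row 1 [0001]: F1=1 F2=0 -> F1&~F2 -> 1
  row 2 [0010]: F1=1 F2=1 -> F1&~F2 -> 0
  row 3 [0011]: F1=1 F2=0 -> F1&~F2 -> 1
  row 4 [0100]: F1=1 F2=1 -> F1&~F2 -> 0
  row 5 [0101]: F1=1 F2=0 -> F1&~F2 -> 1
  row 6 [0110]: F1=1 F2=1 -> F1&~F2 -> 0
  row 7 [0111]: F1=1 F2=0 -> F1&~F2 -> 1
  row 8 [1000]: F1=1 F2=0 -> F1&~F2 -> 1
  row 9 [1001]: F1=1 F2=1 -> F1&~F2 -> 0
  row 10 [1010]: F1=1 F2=0 -> F1&~F2 -> 1
  row 11 [1011]: F1=1 F2=1 -> F1&~F2 -> 0
  row 12 [1100]: F1=1 F2=0 -> F1&~F2 -> 1
  row 13 [1101]: F1=1 F2=1 -> F1&~F2 -> 0
  row 14 [1110]: F1=1 F2=0 -> F1&~F2 -> 1
  row 15 [1111]: F1=1 F2=1 -> F1&~F2 -> 0
Full result column, 4 rows per line (u,v fixed per line; w,z runs 00..11 left to right):
  rows 0-3 [u,v=00]: 0101  = hex 5
  rows 4-7 [u,v=01]: 0101  = hex 5
  rows 8-11 [u,v=10]: 1010  = hex A
  rows 12-15 [u,v=11]: 1010  = hex A
Counterexample vector (row 0 .. row 15) = 0101010110101010
Output column grouped in 4s = 0101 0101 1010 1010 = 0x55AA
Convert to decimal digit by digit (value = value*16 + digit):
  5 -> 5
  5*16 + 5 = 85
  85*16 + 10 (A) = 1370
  1370*16 + 10 (A) = 21930
Decimal = 21930

21930


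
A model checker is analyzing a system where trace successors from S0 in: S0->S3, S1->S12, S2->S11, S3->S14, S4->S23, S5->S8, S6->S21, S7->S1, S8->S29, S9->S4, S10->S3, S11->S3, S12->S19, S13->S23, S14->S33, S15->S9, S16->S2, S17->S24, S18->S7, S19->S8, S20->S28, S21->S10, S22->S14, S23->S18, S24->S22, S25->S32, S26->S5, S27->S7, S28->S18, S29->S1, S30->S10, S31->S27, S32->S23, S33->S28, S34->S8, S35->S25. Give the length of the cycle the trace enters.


Trace from S0 until a state repeats:
  S0 -> S3 -> S14 -> S33 -> S28 -> S18 -> S7 -> S1 -> S12 -> S19 -> S8 -> S29 -> S1
S1 first seen at step 7, revisited at step 12.
Cycle length = 12 - 7 = 5

5


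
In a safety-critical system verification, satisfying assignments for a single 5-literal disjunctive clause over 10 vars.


Step 1: Total=2^10=1024
Step 2: Unsat when all 5 false: 2^5=32
Step 3: Sat=1024-32=992

992


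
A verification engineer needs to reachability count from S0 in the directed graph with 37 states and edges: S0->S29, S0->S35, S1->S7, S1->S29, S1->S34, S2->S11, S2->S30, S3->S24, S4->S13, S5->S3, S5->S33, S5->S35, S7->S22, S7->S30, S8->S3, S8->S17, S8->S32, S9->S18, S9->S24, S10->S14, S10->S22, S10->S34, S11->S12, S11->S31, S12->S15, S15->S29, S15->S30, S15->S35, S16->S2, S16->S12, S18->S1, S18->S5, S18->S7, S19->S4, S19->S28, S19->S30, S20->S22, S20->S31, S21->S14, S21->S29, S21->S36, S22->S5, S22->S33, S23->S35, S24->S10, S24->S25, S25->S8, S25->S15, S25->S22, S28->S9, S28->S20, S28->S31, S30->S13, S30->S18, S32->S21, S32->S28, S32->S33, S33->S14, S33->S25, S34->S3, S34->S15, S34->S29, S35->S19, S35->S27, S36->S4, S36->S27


BFS from S0:
  layer 0: {S0}
  layer 1: {S29, S35}
  layer 2: {S19, S27}
  layer 3: {S4, S28, S30}
  layer 4: {S9, S13, S18, S20, S31}
  layer 5: {S1, S5, S7, S22, S24}
  layer 6: {S3, S10, S25, S33, S34}
  layer 7: {S8, S14, S15}
  layer 8: {S17, S32}
  layer 9: {S21}
  layer 10: {S36}
Reachable set: {S0, S1, S3, S4, S5, S7, S8, S9, S10, S13, S14, S15, S17, S18, S19, S20, S21, S22, S24, S25, S27, S28, S29, S30, S31, S32, S33, S34, S35, S36}
Count = 30

30


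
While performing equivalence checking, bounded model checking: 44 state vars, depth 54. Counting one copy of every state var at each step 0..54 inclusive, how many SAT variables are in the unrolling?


BMC unrolls to depth k, creating one copy of each state var for steps 0..k.
Step count = 54 + 1 = 55 (steps 0 through 54)
Vars per step = 44
Total = 44 * 55 = 2420

2420


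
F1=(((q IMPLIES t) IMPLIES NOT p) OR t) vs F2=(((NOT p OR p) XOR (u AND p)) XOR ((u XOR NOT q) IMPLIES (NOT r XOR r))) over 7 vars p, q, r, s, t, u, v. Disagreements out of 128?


F1 = (((q IMPLIES t) IMPLIES NOT p) OR t)
F2 = (((NOT p OR p) XOR (u AND p)) XOR ((u XOR NOT q) IMPLIES (NOT r XOR r)))
Evaluate both on each of 128 rows (bits = p,q,r,s,t,u,v):
  row 0 [0000000]: F1=1 F2=0 (differ) -> 1
  row 1 [0000001]: F1=1 F2=0 (differ) -> 1
  row 2 [0000010]: F1=1 F2=0 (differ) -> 1
  row 3 [0000011]: F1=1 F2=0 (differ) -> 1
  row 4 [0000100]: F1=1 F2=0 (differ) -> 1
  (every remaining row is evaluated the same way; all 128 results are listed next)
Full result column, 8 rows per line (p,q,r,s fixed per line; t,u,v runs 000..111 left to right):
  rows 0-7 [p,q,r,s=0000]: 11111111  (ones: 8)
  rows 8-15 [p,q,r,s=0001]: 11111111  (ones: 8)
  rows 16-23 [p,q,r,s=0010]: 11111111  (ones: 8)
  rows 24-31 [p,q,r,s=0011]: 11111111  (ones: 8)
  rows 32-39 [p,q,r,s=0100]: 11111111  (ones: 8)
  rows 40-47 [p,q,r,s=0101]: 11111111  (ones: 8)
  rows 48-55 [p,q,r,s=0110]: 11111111  (ones: 8)
  rows 56-63 [p,q,r,s=0111]: 11111111  (ones: 8)
  rows 64-71 [p,q,r,s=1000]: 00111100  (ones: 4)
  rows 72-79 [p,q,r,s=1001]: 00111100  (ones: 4)
  rows 80-87 [p,q,r,s=1010]: 00111100  (ones: 4)
  rows 88-95 [p,q,r,s=1011]: 00111100  (ones: 4)
  rows 96-103 [p,q,r,s=1100]: 11001100  (ones: 4)
  rows 104-111 [p,q,r,s=1101]: 11001100  (ones: 4)
  rows 112-119 [p,q,r,s=1110]: 11001100  (ones: 4)
  rows 120-127 [p,q,r,s=1111]: 11001100  (ones: 4)
Disagreements = 8+8+8+8+8+8+8+8+4+4+4+4+4+4+4+4 = 96

96


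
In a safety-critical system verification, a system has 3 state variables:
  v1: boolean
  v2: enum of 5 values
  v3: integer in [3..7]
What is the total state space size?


State space = product of domain sizes of all variables.
Domain sizes:
  v1 (boolean): 2
  v2 (enum of 5 values): 5
  v3 (integer in [3..7]): 5
Product = 2 * 5 * 5 = 50

50


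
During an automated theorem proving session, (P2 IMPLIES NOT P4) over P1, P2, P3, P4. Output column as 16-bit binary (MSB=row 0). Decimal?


Formula: (P2 IMPLIES NOT P4) over P1, P2, P3, P4 (16 rows)
Evaluate each row (bits = P1,P2,P3,P4, MSB first):
  row 0 [0000]: (0 IMPLIES NOT 0) -> 1
  row 1 [0001]: (0 IMPLIES NOT 1) -> 1
  row 2 [0010]: (0 IMPLIES NOT 0) -> 1
  row 3 [0011]: (0 IMPLIES NOT 1) -> 1
  row 4 [0100]: (1 IMPLIES NOT 0) -> 1
  row 5 [0101]: (1 IMPLIES NOT 1) -> 0
  row 6 [0110]: (1 IMPLIES NOT 0) -> 1
  row 7 [0111]: (1 IMPLIES NOT 1) -> 0
  row 8 [1000]: (0 IMPLIES NOT 0) -> 1
  row 9 [1001]: (0 IMPLIES NOT 1) -> 1
  row 10 [1010]: (0 IMPLIES NOT 0) -> 1
  row 11 [1011]: (0 IMPLIES NOT 1) -> 1
  row 12 [1100]: (1 IMPLIES NOT 0) -> 1
  row 13 [1101]: (1 IMPLIES NOT 1) -> 0
  row 14 [1110]: (1 IMPLIES NOT 0) -> 1
  row 15 [1111]: (1 IMPLIES NOT 1) -> 0
Full result column, 4 rows per line (P1,P2 fixed per line; P3,P4 runs 00..11 left to right):
  rows 0-3 [P1,P2=00]: 1111  = hex F
  rows 4-7 [P1,P2=01]: 1010  = hex A
  rows 8-11 [P1,P2=10]: 1111  = hex F
  rows 12-15 [P1,P2=11]: 1010  = hex A
Output column (row 0 .. row 15) = 1111101011111010
Output column grouped in 4s = 1111 1010 1111 1010 = 0xFAFA
Convert to decimal digit by digit (value = value*16 + digit):
  F -> 15
  15*16 + 10 (A) = 250
  250*16 + 15 (F) = 4015
  4015*16 + 10 (A) = 64250
Decimal = 64250

64250


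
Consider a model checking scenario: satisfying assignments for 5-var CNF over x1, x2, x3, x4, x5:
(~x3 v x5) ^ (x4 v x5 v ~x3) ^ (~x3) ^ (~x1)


CNF with 4 clauses over 5 vars (32 assignments).
An assignment satisfies CNF iff every clause has >=1 true literal.
Check each row (bits = x1,x2,x3,x4,x5; clause T/F shown):
  row 0 [00000]: clauses=TTTT -> 1
  row 1 [00001]: clauses=TTTT -> 1
  row 2 [00010]: clauses=TTTT -> 1
  row 3 [00011]: clauses=TTTT -> 1
  row 4 [00100]: clauses=FFFT -> 0
  row 5 [00101]: clauses=TTFT -> 0
  row 6 [00110]: clauses=FTFT -> 0
  row 7 [00111]: clauses=TTFT -> 0
  row 8 [01000]: clauses=TTTT -> 1
  row 9 [01001]: clauses=TTTT -> 1
  row 10 [01010]: clauses=TTTT -> 1
  row 11 [01011]: clauses=TTTT -> 1
  row 12 [01100]: clauses=FFFT -> 0
  row 13 [01101]: clauses=TTFT -> 0
  row 14 [01110]: clauses=FTFT -> 0
  row 15 [01111]: clauses=TTFT -> 0
  row 16 [10000]: clauses=TTTF -> 0
  row 17 [10001]: clauses=TTTF -> 0
  row 18 [10010]: clauses=TTTF -> 0
  row 19 [10011]: clauses=TTTF -> 0
  row 20 [10100]: clauses=FFFF -> 0
  row 21 [10101]: clauses=TTFF -> 0
  row 22 [10110]: clauses=FTFF -> 0
  row 23 [10111]: clauses=TTFF -> 0
  row 24 [11000]: clauses=TTTF -> 0
  row 25 [11001]: clauses=TTTF -> 0
  row 26 [11010]: clauses=TTTF -> 0
  row 27 [11011]: clauses=TTTF -> 0
  row 28 [11100]: clauses=FFFF -> 0
  row 29 [11101]: clauses=TTFF -> 0
  row 30 [11110]: clauses=FTFF -> 0
  row 31 [11111]: clauses=TTFF -> 0
Full result column, 8 rows per line (x1,x2 fixed per line; x3,x4,x5 runs 000..111 left to right):
  rows 0-7 [x1,x2=00]: 11110000  (ones: 4)
  rows 8-15 [x1,x2=01]: 11110000  (ones: 4)
  rows 16-23 [x1,x2=10]: 00000000  (ones: 0)
  rows 24-31 [x1,x2=11]: 00000000  (ones: 0)
Satisfying assignments = 4+4+0+0 = 8

8


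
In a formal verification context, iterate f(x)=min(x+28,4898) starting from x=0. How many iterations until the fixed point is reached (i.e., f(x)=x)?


Step 1: x=0, cap=4898, increment=28
Step 2: x grows by 28 each step until capped at 4898; fixed point is x=4898
Step 3: iterations = ceil(4898/28) = 175

175


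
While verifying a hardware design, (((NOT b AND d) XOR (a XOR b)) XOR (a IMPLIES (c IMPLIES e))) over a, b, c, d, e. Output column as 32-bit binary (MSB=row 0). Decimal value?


Formula: (((NOT b AND d) XOR (a XOR b)) XOR (a IMPLIES (c IMPLIES e))) over a, b, c, d, e (32 rows)
Evaluate each row (bits = a,b,c,d,e, MSB first):
  row 0 [00000]: (((NOT 0 AND 0) XOR (0 XOR 0)) XOR (0 IMPLIES (0 IMPLIES 0))) -> 1
  row 1 [00001]: (((NOT 0 AND 0) XOR (0 XOR 0)) XOR (0 IMPLIES (0 IMPLIES 1))) -> 1
  row 2 [00010]: (((NOT 0 AND 1) XOR (0 XOR 0)) XOR (0 IMPLIES (0 IMPLIES 0))) -> 0
  row 3 [00011]: (((NOT 0 AND 1) XOR (0 XOR 0)) XOR (0 IMPLIES (0 IMPLIES 1))) -> 0
  row 4 [00100]: (((NOT 0 AND 0) XOR (0 XOR 0)) XOR (0 IMPLIES (1 IMPLIES 0))) -> 1
  row 5 [00101]: (((NOT 0 AND 0) XOR (0 XOR 0)) XOR (0 IMPLIES (1 IMPLIES 1))) -> 1
  row 6 [00110]: (((NOT 0 AND 1) XOR (0 XOR 0)) XOR (0 IMPLIES (1 IMPLIES 0))) -> 0
  row 7 [00111]: (((NOT 0 AND 1) XOR (0 XOR 0)) XOR (0 IMPLIES (1 IMPLIES 1))) -> 0
  row 8 [01000]: (((NOT 1 AND 0) XOR (0 XOR 1)) XOR (0 IMPLIES (0 IMPLIES 0))) -> 0
  row 9 [01001]: (((NOT 1 AND 0) XOR (0 XOR 1)) XOR (0 IMPLIES (0 IMPLIES 1))) -> 0
  row 10 [01010]: (((NOT 1 AND 1) XOR (0 XOR 1)) XOR (0 IMPLIES (0 IMPLIES 0))) -> 0
  row 11 [01011]: (((NOT 1 AND 1) XOR (0 XOR 1)) XOR (0 IMPLIES (0 IMPLIES 1))) -> 0
  row 12 [01100]: (((NOT 1 AND 0) XOR (0 XOR 1)) XOR (0 IMPLIES (1 IMPLIES 0))) -> 0
  row 13 [01101]: (((NOT 1 AND 0) XOR (0 XOR 1)) XOR (0 IMPLIES (1 IMPLIES 1))) -> 0
  row 14 [01110]: (((NOT 1 AND 1) XOR (0 XOR 1)) XOR (0 IMPLIES (1 IMPLIES 0))) -> 0
  row 15 [01111]: (((NOT 1 AND 1) XOR (0 XOR 1)) XOR (0 IMPLIES (1 IMPLIES 1))) -> 0
  row 16 [10000]: (((NOT 0 AND 0) XOR (1 XOR 0)) XOR (1 IMPLIES (0 IMPLIES 0))) -> 0
  row 17 [10001]: (((NOT 0 AND 0) XOR (1 XOR 0)) XOR (1 IMPLIES (0 IMPLIES 1))) -> 0
  row 18 [10010]: (((NOT 0 AND 1) XOR (1 XOR 0)) XOR (1 IMPLIES (0 IMPLIES 0))) -> 1
  row 19 [10011]: (((NOT 0 AND 1) XOR (1 XOR 0)) XOR (1 IMPLIES (0 IMPLIES 1))) -> 1
  row 20 [10100]: (((NOT 0 AND 0) XOR (1 XOR 0)) XOR (1 IMPLIES (1 IMPLIES 0))) -> 1
  row 21 [10101]: (((NOT 0 AND 0) XOR (1 XOR 0)) XOR (1 IMPLIES (1 IMPLIES 1))) -> 0
  row 22 [10110]: (((NOT 0 AND 1) XOR (1 XOR 0)) XOR (1 IMPLIES (1 IMPLIES 0))) -> 0
  row 23 [10111]: (((NOT 0 AND 1) XOR (1 XOR 0)) XOR (1 IMPLIES (1 IMPLIES 1))) -> 1
  row 24 [11000]: (((NOT 1 AND 0) XOR (1 XOR 1)) XOR (1 IMPLIES (0 IMPLIES 0))) -> 1
  row 25 [11001]: (((NOT 1 AND 0) XOR (1 XOR 1)) XOR (1 IMPLIES (0 IMPLIES 1))) -> 1
  row 26 [11010]: (((NOT 1 AND 1) XOR (1 XOR 1)) XOR (1 IMPLIES (0 IMPLIES 0))) -> 1
  row 27 [11011]: (((NOT 1 AND 1) XOR (1 XOR 1)) XOR (1 IMPLIES (0 IMPLIES 1))) -> 1
  row 28 [11100]: (((NOT 1 AND 0) XOR (1 XOR 1)) XOR (1 IMPLIES (1 IMPLIES 0))) -> 0
  row 29 [11101]: (((NOT 1 AND 0) XOR (1 XOR 1)) XOR (1 IMPLIES (1 IMPLIES 1))) -> 1
  row 30 [11110]: (((NOT 1 AND 1) XOR (1 XOR 1)) XOR (1 IMPLIES (1 IMPLIES 0))) -> 0
  row 31 [11111]: (((NOT 1 AND 1) XOR (1 XOR 1)) XOR (1 IMPLIES (1 IMPLIES 1))) -> 1
Full result column, 4 rows per line (a,b,c fixed per line; d,e runs 00..11 left to right):
  rows 0-3 [a,b,c=000]: 1100  = hex C
  rows 4-7 [a,b,c=001]: 1100  = hex C
  rows 8-11 [a,b,c=010]: 0000  = hex 0
  rows 12-15 [a,b,c=011]: 0000  = hex 0
  rows 16-19 [a,b,c=100]: 0011  = hex 3
  rows 20-23 [a,b,c=101]: 1001  = hex 9
  rows 24-27 [a,b,c=110]: 1111  = hex F
  rows 28-31 [a,b,c=111]: 0101  = hex 5
Output column (row 0 .. row 31) = 11001100000000000011100111110101
Output column grouped in 4s = 1100 1100 0000 0000 0011 1001 1111 0101 = 0xCC0039F5
Convert to decimal digit by digit (value = value*16 + digit):
  C -> 12
  12*16 + 12 (C) = 204
  204*16 + 0 = 3264
  3264*16 + 0 = 52224
  52224*16 + 3 = 835587
  835587*16 + 9 = 13369401
  13369401*16 + 15 (F) = 213910431
  213910431*16 + 5 = 3422566901
Decimal = 3422566901

3422566901


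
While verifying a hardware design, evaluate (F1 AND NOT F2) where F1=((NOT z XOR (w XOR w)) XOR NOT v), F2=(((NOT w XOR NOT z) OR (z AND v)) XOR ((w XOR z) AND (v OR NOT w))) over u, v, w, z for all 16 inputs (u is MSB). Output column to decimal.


F1 = ((NOT z XOR (w XOR w)) XOR NOT v)
F2 = (((NOT w XOR NOT z) OR (z AND v)) XOR ((w XOR z) AND (v OR NOT w)))
Counterexample to F1=>F2 is where F1=1 and F2=0.
Evaluate each row (bits = u,v,w,z, MSB first):
  row 0 [0000]: F1=0 F2=0 -> F1&~F2 -> 0
  row 1 [0001]: F1=1 F2=0 -> F1&~F2 -> 1
  row 2 [0010]: F1=0 F2=1 -> F1&~F2 -> 0
  row 3 [0011]: F1=1 F2=0 -> F1&~F2 -> 1
  row 4 [0100]: F1=1 F2=0 -> F1&~F2 -> 1
  row 5 [0101]: F1=0 F2=0 -> F1&~F2 -> 0
  row 6 [0110]: F1=1 F2=0 -> F1&~F2 -> 1
  row 7 [0111]: F1=0 F2=1 -> F1&~F2 -> 0
  row 8 [1000]: F1=0 F2=0 -> F1&~F2 -> 0
  row 9 [1001]: F1=1 F2=0 -> F1&~F2 -> 1
  row 10 [1010]: F1=0 F2=1 -> F1&~F2 -> 0
  row 11 [1011]: F1=1 F2=0 -> F1&~F2 -> 1
  row 12 [1100]: F1=1 F2=0 -> F1&~F2 -> 1
  row 13 [1101]: F1=0 F2=0 -> F1&~F2 -> 0
  row 14 [1110]: F1=1 F2=0 -> F1&~F2 -> 1
  row 15 [1111]: F1=0 F2=1 -> F1&~F2 -> 0
Full result column, 4 rows per line (u,v fixed per line; w,z runs 00..11 left to right):
  rows 0-3 [u,v=00]: 0101  = hex 5
  rows 4-7 [u,v=01]: 1010  = hex A
  rows 8-11 [u,v=10]: 0101  = hex 5
  rows 12-15 [u,v=11]: 1010  = hex A
Counterexample vector (row 0 .. row 15) = 0101101001011010
Output column grouped in 4s = 0101 1010 0101 1010 = 0x5A5A
Convert to decimal digit by digit (value = value*16 + digit):
  5 -> 5
  5*16 + 10 (A) = 90
  90*16 + 5 = 1445
  1445*16 + 10 (A) = 23130
Decimal = 23130

23130


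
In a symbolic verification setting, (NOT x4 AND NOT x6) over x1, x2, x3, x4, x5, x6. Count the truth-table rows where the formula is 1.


Formula: (NOT x4 AND NOT x6) over 6 vars (64 rows)
Evaluate each row (x1, x2, x3, x4, x5, x6 as bits, MSB first):
  row 0 [000000]: (NOT 0 AND NOT 0) -> 1
  row 1 [000001]: (NOT 0 AND NOT 1) -> 0
  row 2 [000010]: (NOT 0 AND NOT 0) -> 1
  row 3 [000011]: (NOT 0 AND NOT 1) -> 0
  row 4 [000100]: (NOT 1 AND NOT 0) -> 0
  (every remaining row is evaluated the same way; all 64 results are listed next)
Full result column, 8 rows per line (x1,x2,x3 fixed per line; x4,x5,x6 runs 000..111 left to right):
  rows 0-7 [x1,x2,x3=000]: 10100000  (ones: 2)
  rows 8-15 [x1,x2,x3=001]: 10100000  (ones: 2)
  rows 16-23 [x1,x2,x3=010]: 10100000  (ones: 2)
  rows 24-31 [x1,x2,x3=011]: 10100000  (ones: 2)
  rows 32-39 [x1,x2,x3=100]: 10100000  (ones: 2)
  rows 40-47 [x1,x2,x3=101]: 10100000  (ones: 2)
  rows 48-55 [x1,x2,x3=110]: 10100000  (ones: 2)
  rows 56-63 [x1,x2,x3=111]: 10100000  (ones: 2)
Count of 1-rows = 2+2+2+2+2+2+2+2 = 16

16


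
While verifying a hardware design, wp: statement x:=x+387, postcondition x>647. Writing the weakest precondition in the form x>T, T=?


Formula: wp(x:=E, P) = P[E/x] (substitute E for x in postcondition)
Step 1: Postcondition: x>647
Step 2: Substitute x+387 for x: x+387>647
Step 3: Solve for x: x > 647-387 = 260

260


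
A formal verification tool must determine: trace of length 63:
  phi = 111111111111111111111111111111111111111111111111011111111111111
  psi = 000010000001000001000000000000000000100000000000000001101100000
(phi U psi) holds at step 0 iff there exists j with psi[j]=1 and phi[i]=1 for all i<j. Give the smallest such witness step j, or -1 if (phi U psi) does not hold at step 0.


(phi U psi) at 0: need smallest j with psi[j]=1 and phi[i]=1 for all i in [0,j).
Scan from step 0:
  step 0: phi=1, psi=0 -> continue
  step 1: phi=1, psi=0 -> continue
  step 2: phi=1, psi=0 -> continue
  step 3: phi=1, psi=0 -> continue
  step 4: psi=1 and phi held for [0,4) -> witness found
Witness step = 4

4


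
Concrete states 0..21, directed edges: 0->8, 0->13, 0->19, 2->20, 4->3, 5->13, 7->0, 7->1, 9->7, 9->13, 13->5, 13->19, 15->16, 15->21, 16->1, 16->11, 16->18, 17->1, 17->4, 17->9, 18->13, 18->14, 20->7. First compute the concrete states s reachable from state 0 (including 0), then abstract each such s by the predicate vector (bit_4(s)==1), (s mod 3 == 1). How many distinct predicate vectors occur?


BFS from 0:
Concrete reachable: {0, 5, 8, 13, 19}
Abstract via predicates (bit_4(s)==1), (s mod 3 == 1):
  (0,0) <- {0, 5, 8}
  (0,1) <- {13}
  (1,1) <- {19}
Distinct abstract states = 3

3


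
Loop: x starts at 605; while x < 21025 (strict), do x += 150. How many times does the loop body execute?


Step 1: x goes from 605 toward 21025 by 150; the body runs while x<21025, so iterations = ceil((bound-start)/step)
Step 2: Distance=20420
Step 3: ceil(20420/150)=137

137


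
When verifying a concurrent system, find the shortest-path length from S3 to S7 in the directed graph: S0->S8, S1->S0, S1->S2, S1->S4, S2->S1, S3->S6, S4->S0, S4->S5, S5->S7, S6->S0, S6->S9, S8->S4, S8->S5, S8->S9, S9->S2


BFS layer-by-layer from S3:
  dist 0: {S3}
  dist 1: {S6}
  dist 2: {S0, S9}
  dist 3: {S2, S8}
  dist 4: {S1, S4, S5}
  dist 5: {S7}
  -> S7 reached at distance 5
Shortest path length = 5

5


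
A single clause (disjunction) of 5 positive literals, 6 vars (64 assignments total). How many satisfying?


Step 1: Total=2^6=64
Step 2: Unsat when all 5 false: 2^1=2
Step 3: Sat=64-2=62

62


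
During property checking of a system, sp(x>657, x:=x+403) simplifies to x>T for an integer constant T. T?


Formula: sp(P, x:=E) = exists old_x. (x = E[old_x/x]) AND P[old_x/x] (old_x is the value of x before the assignment; eliminate old_x by solving x = E[old_x/x] for old_x)
Step 1: Precondition P: x>657, i.e. old_x > 657
Step 2: Assignment gives x = old_x + 403, so old_x = x - 403
Step 3: Substitute into P: x - 403 > 657
Step 4: Simplify: x > 657+403 = 1060

1060


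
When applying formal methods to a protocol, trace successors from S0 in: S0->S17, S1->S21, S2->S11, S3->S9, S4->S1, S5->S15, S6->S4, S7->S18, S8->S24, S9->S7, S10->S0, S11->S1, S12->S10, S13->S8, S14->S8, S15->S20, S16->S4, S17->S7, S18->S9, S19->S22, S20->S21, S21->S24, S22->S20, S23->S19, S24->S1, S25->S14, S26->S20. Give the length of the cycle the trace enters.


Trace from S0 until a state repeats:
  S0 -> S17 -> S7 -> S18 -> S9 -> S7
S7 first seen at step 2, revisited at step 5.
Cycle length = 5 - 2 = 3

3


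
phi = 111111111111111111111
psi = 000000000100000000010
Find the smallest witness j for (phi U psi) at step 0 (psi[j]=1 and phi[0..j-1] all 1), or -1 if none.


(phi U psi) at 0: need smallest j with psi[j]=1 and phi[i]=1 for all i in [0,j).
Scan from step 0:
  step 0: phi=1, psi=0 -> continue
  step 1: phi=1, psi=0 -> continue
  step 2: phi=1, psi=0 -> continue
  step 3: phi=1, psi=0 -> continue
  step 9: psi=1 and phi held for [0,9) -> witness found
Witness step = 9

9


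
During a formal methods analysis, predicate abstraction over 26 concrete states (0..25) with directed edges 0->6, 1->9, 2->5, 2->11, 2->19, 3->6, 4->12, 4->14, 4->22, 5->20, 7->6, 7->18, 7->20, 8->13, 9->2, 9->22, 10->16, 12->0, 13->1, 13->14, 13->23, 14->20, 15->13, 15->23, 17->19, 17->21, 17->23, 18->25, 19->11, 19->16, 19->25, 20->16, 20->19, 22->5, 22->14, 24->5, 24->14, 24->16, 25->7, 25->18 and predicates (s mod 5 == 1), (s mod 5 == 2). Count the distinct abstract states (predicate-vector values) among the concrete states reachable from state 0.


BFS from 0:
Concrete reachable: {0, 6}
Abstract via predicates (s mod 5 == 1), (s mod 5 == 2):
  (0,0) <- {0}
  (1,0) <- {6}
Distinct abstract states = 2

2


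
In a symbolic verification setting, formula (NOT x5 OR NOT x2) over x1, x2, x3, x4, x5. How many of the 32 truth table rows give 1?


Formula: (NOT x5 OR NOT x2) over 5 vars (32 rows)
Evaluate each row (x1, x2, x3, x4, x5 as bits, MSB first):
  row 0 [00000]: (NOT 0 OR NOT 0) -> 1
  row 1 [00001]: (NOT 1 OR NOT 0) -> 1
  row 2 [00010]: (NOT 0 OR NOT 0) -> 1
  row 3 [00011]: (NOT 1 OR NOT 0) -> 1
  row 4 [00100]: (NOT 0 OR NOT 0) -> 1
  row 5 [00101]: (NOT 1 OR NOT 0) -> 1
  row 6 [00110]: (NOT 0 OR NOT 0) -> 1
  row 7 [00111]: (NOT 1 OR NOT 0) -> 1
  row 8 [01000]: (NOT 0 OR NOT 1) -> 1
  row 9 [01001]: (NOT 1 OR NOT 1) -> 0
  row 10 [01010]: (NOT 0 OR NOT 1) -> 1
  row 11 [01011]: (NOT 1 OR NOT 1) -> 0
  row 12 [01100]: (NOT 0 OR NOT 1) -> 1
  row 13 [01101]: (NOT 1 OR NOT 1) -> 0
  row 14 [01110]: (NOT 0 OR NOT 1) -> 1
  row 15 [01111]: (NOT 1 OR NOT 1) -> 0
  row 16 [10000]: (NOT 0 OR NOT 0) -> 1
  row 17 [10001]: (NOT 1 OR NOT 0) -> 1
  row 18 [10010]: (NOT 0 OR NOT 0) -> 1
  row 19 [10011]: (NOT 1 OR NOT 0) -> 1
  row 20 [10100]: (NOT 0 OR NOT 0) -> 1
  row 21 [10101]: (NOT 1 OR NOT 0) -> 1
  row 22 [10110]: (NOT 0 OR NOT 0) -> 1
  row 23 [10111]: (NOT 1 OR NOT 0) -> 1
  row 24 [11000]: (NOT 0 OR NOT 1) -> 1
  row 25 [11001]: (NOT 1 OR NOT 1) -> 0
  row 26 [11010]: (NOT 0 OR NOT 1) -> 1
  row 27 [11011]: (NOT 1 OR NOT 1) -> 0
  row 28 [11100]: (NOT 0 OR NOT 1) -> 1
  row 29 [11101]: (NOT 1 OR NOT 1) -> 0
  row 30 [11110]: (NOT 0 OR NOT 1) -> 1
  row 31 [11111]: (NOT 1 OR NOT 1) -> 0
Full result column, 8 rows per line (x1,x2 fixed per line; x3,x4,x5 runs 000..111 left to right):
  rows 0-7 [x1,x2=00]: 11111111  (ones: 8)
  rows 8-15 [x1,x2=01]: 10101010  (ones: 4)
  rows 16-23 [x1,x2=10]: 11111111  (ones: 8)
  rows 24-31 [x1,x2=11]: 10101010  (ones: 4)
Count of 1-rows = 8+4+8+4 = 24

24


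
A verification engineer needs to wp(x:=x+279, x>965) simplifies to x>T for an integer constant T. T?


Formula: wp(x:=E, P) = P[E/x] (substitute E for x in postcondition)
Step 1: Postcondition: x>965
Step 2: Substitute x+279 for x: x+279>965
Step 3: Solve for x: x > 965-279 = 686

686


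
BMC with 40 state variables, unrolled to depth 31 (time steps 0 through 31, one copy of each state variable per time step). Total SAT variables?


BMC unrolls to depth k, creating one copy of each state var for steps 0..k.
Step count = 31 + 1 = 32 (steps 0 through 31)
Vars per step = 40
Total = 40 * 32 = 1280

1280


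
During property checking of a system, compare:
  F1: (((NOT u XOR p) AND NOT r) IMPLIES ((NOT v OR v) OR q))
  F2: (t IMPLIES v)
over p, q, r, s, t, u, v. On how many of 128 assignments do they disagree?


F1 = (((NOT u XOR p) AND NOT r) IMPLIES ((NOT v OR v) OR q))
F2 = (t IMPLIES v)
Evaluate both on each of 128 rows (bits = p,q,r,s,t,u,v):
  row 0 [0000000]: F1=1 F2=1 -> 0
  row 1 [0000001]: F1=1 F2=1 -> 0
  row 2 [0000010]: F1=1 F2=1 -> 0
  row 3 [0000011]: F1=1 F2=1 -> 0
  row 4 [0000100]: F1=1 F2=0 (differ) -> 1
  (every remaining row is evaluated the same way; all 128 results are listed next)
Full result column, 8 rows per line (p,q,r,s fixed per line; t,u,v runs 000..111 left to right):
  rows 0-7 [p,q,r,s=0000]: 00001010  (ones: 2)
  rows 8-15 [p,q,r,s=0001]: 00001010  (ones: 2)
  rows 16-23 [p,q,r,s=0010]: 00001010  (ones: 2)
  rows 24-31 [p,q,r,s=0011]: 00001010  (ones: 2)
  rows 32-39 [p,q,r,s=0100]: 00001010  (ones: 2)
  rows 40-47 [p,q,r,s=0101]: 00001010  (ones: 2)
  rows 48-55 [p,q,r,s=0110]: 00001010  (ones: 2)
  rows 56-63 [p,q,r,s=0111]: 00001010  (ones: 2)
  rows 64-71 [p,q,r,s=1000]: 00001010  (ones: 2)
  rows 72-79 [p,q,r,s=1001]: 00001010  (ones: 2)
  rows 80-87 [p,q,r,s=1010]: 00001010  (ones: 2)
  rows 88-95 [p,q,r,s=1011]: 00001010  (ones: 2)
  rows 96-103 [p,q,r,s=1100]: 00001010  (ones: 2)
  rows 104-111 [p,q,r,s=1101]: 00001010  (ones: 2)
  rows 112-119 [p,q,r,s=1110]: 00001010  (ones: 2)
  rows 120-127 [p,q,r,s=1111]: 00001010  (ones: 2)
Disagreements = 2+2+2+2+2+2+2+2+2+2+2+2+2+2+2+2 = 32

32


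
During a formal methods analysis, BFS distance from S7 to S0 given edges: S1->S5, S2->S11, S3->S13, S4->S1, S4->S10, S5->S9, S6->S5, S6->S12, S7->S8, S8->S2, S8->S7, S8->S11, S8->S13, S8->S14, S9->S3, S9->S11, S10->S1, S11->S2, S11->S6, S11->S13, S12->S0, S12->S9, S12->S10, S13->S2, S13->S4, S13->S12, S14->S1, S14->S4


BFS layer-by-layer from S7:
  dist 0: {S7}
  dist 1: {S8}
  dist 2: {S2, S11, S13, S14}
  dist 3: {S1, S4, S6, S12}
  dist 4: {S0, S5, S9, S10}
  -> S0 reached at distance 4
Shortest path length = 4

4


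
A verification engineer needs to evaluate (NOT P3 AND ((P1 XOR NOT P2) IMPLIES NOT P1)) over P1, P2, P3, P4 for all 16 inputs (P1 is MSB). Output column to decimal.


Formula: (NOT P3 AND ((P1 XOR NOT P2) IMPLIES NOT P1)) over P1, P2, P3, P4 (16 rows)
Evaluate each row (bits = P1,P2,P3,P4, MSB first):
  row 0 [0000]: (NOT 0 AND ((0 XOR NOT 0) IMPLIES NOT 0)) -> 1
  row 1 [0001]: (NOT 0 AND ((0 XOR NOT 0) IMPLIES NOT 0)) -> 1
  row 2 [0010]: (NOT 1 AND ((0 XOR NOT 0) IMPLIES NOT 0)) -> 0
  row 3 [0011]: (NOT 1 AND ((0 XOR NOT 0) IMPLIES NOT 0)) -> 0
  row 4 [0100]: (NOT 0 AND ((0 XOR NOT 1) IMPLIES NOT 0)) -> 1
  row 5 [0101]: (NOT 0 AND ((0 XOR NOT 1) IMPLIES NOT 0)) -> 1
  row 6 [0110]: (NOT 1 AND ((0 XOR NOT 1) IMPLIES NOT 0)) -> 0
  row 7 [0111]: (NOT 1 AND ((0 XOR NOT 1) IMPLIES NOT 0)) -> 0
  row 8 [1000]: (NOT 0 AND ((1 XOR NOT 0) IMPLIES NOT 1)) -> 1
  row 9 [1001]: (NOT 0 AND ((1 XOR NOT 0) IMPLIES NOT 1)) -> 1
  row 10 [1010]: (NOT 1 AND ((1 XOR NOT 0) IMPLIES NOT 1)) -> 0
  row 11 [1011]: (NOT 1 AND ((1 XOR NOT 0) IMPLIES NOT 1)) -> 0
  row 12 [1100]: (NOT 0 AND ((1 XOR NOT 1) IMPLIES NOT 1)) -> 0
  row 13 [1101]: (NOT 0 AND ((1 XOR NOT 1) IMPLIES NOT 1)) -> 0
  row 14 [1110]: (NOT 1 AND ((1 XOR NOT 1) IMPLIES NOT 1)) -> 0
  row 15 [1111]: (NOT 1 AND ((1 XOR NOT 1) IMPLIES NOT 1)) -> 0
Full result column, 4 rows per line (P1,P2 fixed per line; P3,P4 runs 00..11 left to right):
  rows 0-3 [P1,P2=00]: 1100  = hex C
  rows 4-7 [P1,P2=01]: 1100  = hex C
  rows 8-11 [P1,P2=10]: 1100  = hex C
  rows 12-15 [P1,P2=11]: 0000  = hex 0
Output column (row 0 .. row 15) = 1100110011000000
Output column grouped in 4s = 1100 1100 1100 0000 = 0xCCC0
Convert to decimal digit by digit (value = value*16 + digit):
  C -> 12
  12*16 + 12 (C) = 204
  204*16 + 12 (C) = 3276
  3276*16 + 0 = 52416
Decimal = 52416

52416


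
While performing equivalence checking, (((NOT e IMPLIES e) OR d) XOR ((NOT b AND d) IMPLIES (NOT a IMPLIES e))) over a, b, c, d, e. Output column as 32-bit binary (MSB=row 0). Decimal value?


Formula: (((NOT e IMPLIES e) OR d) XOR ((NOT b AND d) IMPLIES (NOT a IMPLIES e))) over a, b, c, d, e (32 rows)
Evaluate each row (bits = a,b,c,d,e, MSB first):
  row 0 [00000]: (((NOT 0 IMPLIES 0) OR 0) XOR ((NOT 0 AND 0) IMPLIES (NOT 0 IMPLIES 0))) -> 1
  row 1 [00001]: (((NOT 1 IMPLIES 1) OR 0) XOR ((NOT 0 AND 0) IMPLIES (NOT 0 IMPLIES 1))) -> 0
  row 2 [00010]: (((NOT 0 IMPLIES 0) OR 1) XOR ((NOT 0 AND 1) IMPLIES (NOT 0 IMPLIES 0))) -> 1
  row 3 [00011]: (((NOT 1 IMPLIES 1) OR 1) XOR ((NOT 0 AND 1) IMPLIES (NOT 0 IMPLIES 1))) -> 0
  row 4 [00100]: (((NOT 0 IMPLIES 0) OR 0) XOR ((NOT 0 AND 0) IMPLIES (NOT 0 IMPLIES 0))) -> 1
  row 5 [00101]: (((NOT 1 IMPLIES 1) OR 0) XOR ((NOT 0 AND 0) IMPLIES (NOT 0 IMPLIES 1))) -> 0
  row 6 [00110]: (((NOT 0 IMPLIES 0) OR 1) XOR ((NOT 0 AND 1) IMPLIES (NOT 0 IMPLIES 0))) -> 1
  row 7 [00111]: (((NOT 1 IMPLIES 1) OR 1) XOR ((NOT 0 AND 1) IMPLIES (NOT 0 IMPLIES 1))) -> 0
  row 8 [01000]: (((NOT 0 IMPLIES 0) OR 0) XOR ((NOT 1 AND 0) IMPLIES (NOT 0 IMPLIES 0))) -> 1
  row 9 [01001]: (((NOT 1 IMPLIES 1) OR 0) XOR ((NOT 1 AND 0) IMPLIES (NOT 0 IMPLIES 1))) -> 0
  row 10 [01010]: (((NOT 0 IMPLIES 0) OR 1) XOR ((NOT 1 AND 1) IMPLIES (NOT 0 IMPLIES 0))) -> 0
  row 11 [01011]: (((NOT 1 IMPLIES 1) OR 1) XOR ((NOT 1 AND 1) IMPLIES (NOT 0 IMPLIES 1))) -> 0
  row 12 [01100]: (((NOT 0 IMPLIES 0) OR 0) XOR ((NOT 1 AND 0) IMPLIES (NOT 0 IMPLIES 0))) -> 1
  row 13 [01101]: (((NOT 1 IMPLIES 1) OR 0) XOR ((NOT 1 AND 0) IMPLIES (NOT 0 IMPLIES 1))) -> 0
  row 14 [01110]: (((NOT 0 IMPLIES 0) OR 1) XOR ((NOT 1 AND 1) IMPLIES (NOT 0 IMPLIES 0))) -> 0
  row 15 [01111]: (((NOT 1 IMPLIES 1) OR 1) XOR ((NOT 1 AND 1) IMPLIES (NOT 0 IMPLIES 1))) -> 0
  row 16 [10000]: (((NOT 0 IMPLIES 0) OR 0) XOR ((NOT 0 AND 0) IMPLIES (NOT 1 IMPLIES 0))) -> 1
  row 17 [10001]: (((NOT 1 IMPLIES 1) OR 0) XOR ((NOT 0 AND 0) IMPLIES (NOT 1 IMPLIES 1))) -> 0
  row 18 [10010]: (((NOT 0 IMPLIES 0) OR 1) XOR ((NOT 0 AND 1) IMPLIES (NOT 1 IMPLIES 0))) -> 0
  row 19 [10011]: (((NOT 1 IMPLIES 1) OR 1) XOR ((NOT 0 AND 1) IMPLIES (NOT 1 IMPLIES 1))) -> 0
  row 20 [10100]: (((NOT 0 IMPLIES 0) OR 0) XOR ((NOT 0 AND 0) IMPLIES (NOT 1 IMPLIES 0))) -> 1
  row 21 [10101]: (((NOT 1 IMPLIES 1) OR 0) XOR ((NOT 0 AND 0) IMPLIES (NOT 1 IMPLIES 1))) -> 0
  row 22 [10110]: (((NOT 0 IMPLIES 0) OR 1) XOR ((NOT 0 AND 1) IMPLIES (NOT 1 IMPLIES 0))) -> 0
  row 23 [10111]: (((NOT 1 IMPLIES 1) OR 1) XOR ((NOT 0 AND 1) IMPLIES (NOT 1 IMPLIES 1))) -> 0
  row 24 [11000]: (((NOT 0 IMPLIES 0) OR 0) XOR ((NOT 1 AND 0) IMPLIES (NOT 1 IMPLIES 0))) -> 1
  row 25 [11001]: (((NOT 1 IMPLIES 1) OR 0) XOR ((NOT 1 AND 0) IMPLIES (NOT 1 IMPLIES 1))) -> 0
  row 26 [11010]: (((NOT 0 IMPLIES 0) OR 1) XOR ((NOT 1 AND 1) IMPLIES (NOT 1 IMPLIES 0))) -> 0
  row 27 [11011]: (((NOT 1 IMPLIES 1) OR 1) XOR ((NOT 1 AND 1) IMPLIES (NOT 1 IMPLIES 1))) -> 0
  row 28 [11100]: (((NOT 0 IMPLIES 0) OR 0) XOR ((NOT 1 AND 0) IMPLIES (NOT 1 IMPLIES 0))) -> 1
  row 29 [11101]: (((NOT 1 IMPLIES 1) OR 0) XOR ((NOT 1 AND 0) IMPLIES (NOT 1 IMPLIES 1))) -> 0
  row 30 [11110]: (((NOT 0 IMPLIES 0) OR 1) XOR ((NOT 1 AND 1) IMPLIES (NOT 1 IMPLIES 0))) -> 0
  row 31 [11111]: (((NOT 1 IMPLIES 1) OR 1) XOR ((NOT 1 AND 1) IMPLIES (NOT 1 IMPLIES 1))) -> 0
Full result column, 4 rows per line (a,b,c fixed per line; d,e runs 00..11 left to right):
  rows 0-3 [a,b,c=000]: 1010  = hex A
  rows 4-7 [a,b,c=001]: 1010  = hex A
  rows 8-11 [a,b,c=010]: 1000  = hex 8
  rows 12-15 [a,b,c=011]: 1000  = hex 8
  rows 16-19 [a,b,c=100]: 1000  = hex 8
  rows 20-23 [a,b,c=101]: 1000  = hex 8
  rows 24-27 [a,b,c=110]: 1000  = hex 8
  rows 28-31 [a,b,c=111]: 1000  = hex 8
Output column (row 0 .. row 31) = 10101010100010001000100010001000
Output column grouped in 4s = 1010 1010 1000 1000 1000 1000 1000 1000 = 0xAA888888
Convert to decimal digit by digit (value = value*16 + digit):
  A -> 10
  10*16 + 10 (A) = 170
  170*16 + 8 = 2728
  2728*16 + 8 = 43656
  43656*16 + 8 = 698504
  698504*16 + 8 = 11176072
  11176072*16 + 8 = 178817160
  178817160*16 + 8 = 2861074568
Decimal = 2861074568

2861074568


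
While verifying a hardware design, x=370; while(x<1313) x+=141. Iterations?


Step 1: x goes from 370 toward 1313 by 141; the body runs while x<1313, so iterations = ceil((bound-start)/step)
Step 2: Distance=943
Step 3: ceil(943/141)=7

7


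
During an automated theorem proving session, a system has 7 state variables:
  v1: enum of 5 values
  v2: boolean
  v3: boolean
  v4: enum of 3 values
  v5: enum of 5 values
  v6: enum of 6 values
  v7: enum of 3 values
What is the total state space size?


State space = product of domain sizes of all variables.
Domain sizes:
  v1 (enum of 5 values): 5
  v2 (boolean): 2
  v3 (boolean): 2
  v4 (enum of 3 values): 3
  v5 (enum of 5 values): 5
  v6 (enum of 6 values): 6
  v7 (enum of 3 values): 3
Product = 5 * 2 * 2 * 3 * 5 * 6 * 3 = 5400

5400


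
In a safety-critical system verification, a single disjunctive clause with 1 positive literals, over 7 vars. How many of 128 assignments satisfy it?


Step 1: Total=2^7=128
Step 2: Unsat when all 1 false: 2^6=64
Step 3: Sat=128-64=64

64


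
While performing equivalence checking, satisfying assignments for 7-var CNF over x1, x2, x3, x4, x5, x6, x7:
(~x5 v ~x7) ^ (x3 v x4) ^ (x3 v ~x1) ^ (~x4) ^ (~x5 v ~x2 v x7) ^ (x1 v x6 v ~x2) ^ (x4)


CNF with 7 clauses over 7 vars (128 assignments).
An assignment satisfies CNF iff every clause has >=1 true literal.
Check each row (bits = x1,x2,x3,x4,x5,x6,x7; clause T/F shown):
  row 0 [0000000]: clauses=TFTTTTF -> 0
  row 1 [0000001]: clauses=TFTTTTF -> 0
  row 2 [0000010]: clauses=TFTTTTF -> 0
  row 3 [0000011]: clauses=TFTTTTF -> 0
  row 4 [0000100]: clauses=TFTTTTF -> 0
  (every remaining row is evaluated the same way; all 128 results are listed next)
Full result column, 8 rows per line (x1,x2,x3,x4 fixed per line; x5,x6,x7 runs 000..111 left to right):
  rows 0-7 [x1,x2,x3,x4=0000]: 00000000  (ones: 0)
  rows 8-15 [x1,x2,x3,x4=0001]: 00000000  (ones: 0)
  rows 16-23 [x1,x2,x3,x4=0010]: 00000000  (ones: 0)
  rows 24-31 [x1,x2,x3,x4=0011]: 00000000  (ones: 0)
  rows 32-39 [x1,x2,x3,x4=0100]: 00000000  (ones: 0)
  rows 40-47 [x1,x2,x3,x4=0101]: 00000000  (ones: 0)
  rows 48-55 [x1,x2,x3,x4=0110]: 00000000  (ones: 0)
  rows 56-63 [x1,x2,x3,x4=0111]: 00000000  (ones: 0)
  rows 64-71 [x1,x2,x3,x4=1000]: 00000000  (ones: 0)
  rows 72-79 [x1,x2,x3,x4=1001]: 00000000  (ones: 0)
  rows 80-87 [x1,x2,x3,x4=1010]: 00000000  (ones: 0)
  rows 88-95 [x1,x2,x3,x4=1011]: 00000000  (ones: 0)
  rows 96-103 [x1,x2,x3,x4=1100]: 00000000  (ones: 0)
  rows 104-111 [x1,x2,x3,x4=1101]: 00000000  (ones: 0)
  rows 112-119 [x1,x2,x3,x4=1110]: 00000000  (ones: 0)
  rows 120-127 [x1,x2,x3,x4=1111]: 00000000  (ones: 0)
Satisfying assignments = 0+0+0+0+0+0+0+0+0+0+0+0+0+0+0+0 = 0

0


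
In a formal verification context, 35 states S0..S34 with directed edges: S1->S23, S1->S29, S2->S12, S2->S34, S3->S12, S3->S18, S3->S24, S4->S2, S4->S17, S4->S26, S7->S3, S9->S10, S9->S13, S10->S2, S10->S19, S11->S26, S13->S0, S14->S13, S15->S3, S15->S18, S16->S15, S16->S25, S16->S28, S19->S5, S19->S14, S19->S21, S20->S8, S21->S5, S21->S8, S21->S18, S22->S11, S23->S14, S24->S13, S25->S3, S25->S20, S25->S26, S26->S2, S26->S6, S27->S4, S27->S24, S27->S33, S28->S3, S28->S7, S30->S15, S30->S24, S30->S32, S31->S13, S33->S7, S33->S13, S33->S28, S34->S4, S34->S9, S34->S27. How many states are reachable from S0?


BFS from S0:
  layer 0: {S0}
Reachable set: {S0}
Count = 1

1


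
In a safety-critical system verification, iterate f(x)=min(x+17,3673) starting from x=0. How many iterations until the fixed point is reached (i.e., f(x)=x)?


Step 1: x=0, cap=3673, increment=17
Step 2: x grows by 17 each step until capped at 3673; fixed point is x=3673
Step 3: iterations = ceil(3673/17) = 217

217


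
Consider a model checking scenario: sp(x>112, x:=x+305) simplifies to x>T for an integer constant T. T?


Formula: sp(P, x:=E) = exists old_x. (x = E[old_x/x]) AND P[old_x/x] (old_x is the value of x before the assignment; eliminate old_x by solving x = E[old_x/x] for old_x)
Step 1: Precondition P: x>112, i.e. old_x > 112
Step 2: Assignment gives x = old_x + 305, so old_x = x - 305
Step 3: Substitute into P: x - 305 > 112
Step 4: Simplify: x > 112+305 = 417

417


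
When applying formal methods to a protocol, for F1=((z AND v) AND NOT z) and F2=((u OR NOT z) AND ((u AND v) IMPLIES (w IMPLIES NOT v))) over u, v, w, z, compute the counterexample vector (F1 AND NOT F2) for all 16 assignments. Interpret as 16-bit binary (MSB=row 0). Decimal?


F1 = ((z AND v) AND NOT z)
F2 = ((u OR NOT z) AND ((u AND v) IMPLIES (w IMPLIES NOT v)))
Counterexample to F1=>F2 is where F1=1 and F2=0.
Evaluate each row (bits = u,v,w,z, MSB first):
  row 0 [0000]: F1=0 F2=1 -> F1&~F2 -> 0
  row 1 [0001]: F1=0 F2=0 -> F1&~F2 -> 0
  row 2 [0010]: F1=0 F2=1 -> F1&~F2 -> 0
  row 3 [0011]: F1=0 F2=0 -> F1&~F2 -> 0
  row 4 [0100]: F1=0 F2=1 -> F1&~F2 -> 0
  row 5 [0101]: F1=0 F2=0 -> F1&~F2 -> 0
  row 6 [0110]: F1=0 F2=1 -> F1&~F2 -> 0
  row 7 [0111]: F1=0 F2=0 -> F1&~F2 -> 0
  row 8 [1000]: F1=0 F2=1 -> F1&~F2 -> 0
  row 9 [1001]: F1=0 F2=1 -> F1&~F2 -> 0
  row 10 [1010]: F1=0 F2=1 -> F1&~F2 -> 0
  row 11 [1011]: F1=0 F2=1 -> F1&~F2 -> 0
  row 12 [1100]: F1=0 F2=1 -> F1&~F2 -> 0
  row 13 [1101]: F1=0 F2=1 -> F1&~F2 -> 0
  row 14 [1110]: F1=0 F2=0 -> F1&~F2 -> 0
  row 15 [1111]: F1=0 F2=0 -> F1&~F2 -> 0
Full result column, 4 rows per line (u,v fixed per line; w,z runs 00..11 left to right):
  rows 0-3 [u,v=00]: 0000  = hex 0
  rows 4-7 [u,v=01]: 0000  = hex 0
  rows 8-11 [u,v=10]: 0000  = hex 0
  rows 12-15 [u,v=11]: 0000  = hex 0
Counterexample vector (row 0 .. row 15) = 0000000000000000
Output column grouped in 4s = 0000 0000 0000 0000 = 0x0000
Convert to decimal digit by digit (value = value*16 + digit):
  0 -> 0
  0*16 + 0 = 0
  0*16 + 0 = 0
  0*16 + 0 = 0
Decimal = 0

0
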